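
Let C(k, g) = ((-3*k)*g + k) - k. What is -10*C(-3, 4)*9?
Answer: -3240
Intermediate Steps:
C(k, g) = -3*g*k (C(k, g) = (-3*g*k + k) - k = (k - 3*g*k) - k = -3*g*k)
-10*C(-3, 4)*9 = -10*(-3*4*(-3))*9 = -360*9 = -10*324 = -3240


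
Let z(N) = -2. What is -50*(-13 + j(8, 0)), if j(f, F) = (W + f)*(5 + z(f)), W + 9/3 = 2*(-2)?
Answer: 500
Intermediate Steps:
W = -7 (W = -3 + 2*(-2) = -3 - 4 = -7)
j(f, F) = -21 + 3*f (j(f, F) = (-7 + f)*(5 - 2) = (-7 + f)*3 = -21 + 3*f)
-50*(-13 + j(8, 0)) = -50*(-13 + (-21 + 3*8)) = -50*(-13 + (-21 + 24)) = -50*(-13 + 3) = -50*(-10) = 500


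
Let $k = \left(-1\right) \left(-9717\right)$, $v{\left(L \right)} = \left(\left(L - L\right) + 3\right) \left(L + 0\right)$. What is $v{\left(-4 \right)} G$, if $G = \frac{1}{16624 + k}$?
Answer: $- \frac{12}{26341} \approx -0.00045556$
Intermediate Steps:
$v{\left(L \right)} = 3 L$ ($v{\left(L \right)} = \left(0 + 3\right) L = 3 L$)
$k = 9717$
$G = \frac{1}{26341}$ ($G = \frac{1}{16624 + 9717} = \frac{1}{26341} \approx 3.7964 \cdot 10^{-5}$)
$v{\left(-4 \right)} G = 3 \left(-4\right) \frac{1}{26341} = \left(-12\right) \frac{1}{26341} = - \frac{12}{26341}$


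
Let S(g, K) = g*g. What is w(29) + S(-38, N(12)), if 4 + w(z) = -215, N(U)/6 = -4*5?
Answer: 1225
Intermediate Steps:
N(U) = -120 (N(U) = 6*(-4*5) = 6*(-20) = -120)
S(g, K) = g²
w(z) = -219 (w(z) = -4 - 215 = -219)
w(29) + S(-38, N(12)) = -219 + (-38)² = -219 + 1444 = 1225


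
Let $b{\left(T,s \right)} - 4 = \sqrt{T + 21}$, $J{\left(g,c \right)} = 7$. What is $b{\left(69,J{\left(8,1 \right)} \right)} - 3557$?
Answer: $-3553 + 3 \sqrt{10} \approx -3543.5$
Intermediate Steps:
$b{\left(T,s \right)} = 4 + \sqrt{21 + T}$ ($b{\left(T,s \right)} = 4 + \sqrt{T + 21} = 4 + \sqrt{21 + T}$)
$b{\left(69,J{\left(8,1 \right)} \right)} - 3557 = \left(4 + \sqrt{21 + 69}\right) - 3557 = \left(4 + \sqrt{90}\right) - 3557 = \left(4 + 3 \sqrt{10}\right) - 3557 = -3553 + 3 \sqrt{10}$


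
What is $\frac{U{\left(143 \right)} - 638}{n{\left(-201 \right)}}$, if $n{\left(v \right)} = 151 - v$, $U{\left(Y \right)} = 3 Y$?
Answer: $- \frac{19}{32} \approx -0.59375$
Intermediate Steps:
$\frac{U{\left(143 \right)} - 638}{n{\left(-201 \right)}} = \frac{3 \cdot 143 - 638}{151 - -201} = \frac{429 - 638}{151 + 201} = - \frac{209}{352} = \left(-209\right) \frac{1}{352} = - \frac{19}{32}$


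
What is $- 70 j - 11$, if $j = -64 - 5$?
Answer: $4819$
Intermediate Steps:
$j = -69$ ($j = -64 - 5 = -69$)
$- 70 j - 11 = \left(-70\right) \left(-69\right) - 11 = 4830 - 11 = 4819$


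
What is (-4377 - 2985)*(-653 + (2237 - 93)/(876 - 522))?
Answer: 281005086/59 ≈ 4.7628e+6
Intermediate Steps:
(-4377 - 2985)*(-653 + (2237 - 93)/(876 - 522)) = -7362*(-653 + 2144/354) = -7362*(-653 + 2144*(1/354)) = -7362*(-653 + 1072/177) = -7362*(-114509/177) = 281005086/59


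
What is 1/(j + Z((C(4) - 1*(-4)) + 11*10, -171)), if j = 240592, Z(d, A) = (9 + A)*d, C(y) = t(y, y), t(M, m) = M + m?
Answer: 1/220828 ≈ 4.5284e-6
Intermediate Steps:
C(y) = 2*y (C(y) = y + y = 2*y)
Z(d, A) = d*(9 + A)
1/(j + Z((C(4) - 1*(-4)) + 11*10, -171)) = 1/(240592 + ((2*4 - 1*(-4)) + 11*10)*(9 - 171)) = 1/(240592 + ((8 + 4) + 110)*(-162)) = 1/(240592 + (12 + 110)*(-162)) = 1/(240592 + 122*(-162)) = 1/(240592 - 19764) = 1/220828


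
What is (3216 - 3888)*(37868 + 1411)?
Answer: -26395488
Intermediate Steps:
(3216 - 3888)*(37868 + 1411) = -672*39279 = -26395488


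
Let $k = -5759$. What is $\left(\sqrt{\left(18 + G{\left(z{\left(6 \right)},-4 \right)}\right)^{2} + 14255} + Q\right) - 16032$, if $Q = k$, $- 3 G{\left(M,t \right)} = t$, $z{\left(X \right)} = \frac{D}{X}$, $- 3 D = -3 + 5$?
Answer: $-21791 + \frac{\sqrt{131659}}{3} \approx -21670.0$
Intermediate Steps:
$D = - \frac{2}{3}$ ($D = - \frac{-3 + 5}{3} = \left(- \frac{1}{3}\right) 2 = - \frac{2}{3} \approx -0.66667$)
$z{\left(X \right)} = - \frac{2}{3 X}$
$G{\left(M,t \right)} = - \frac{t}{3}$
$Q = -5759$
$\left(\sqrt{\left(18 + G{\left(z{\left(6 \right)},-4 \right)}\right)^{2} + 14255} + Q\right) - 16032 = \left(\sqrt{\left(18 - - \frac{4}{3}\right)^{2} + 14255} - 5759\right) - 16032 = \left(\sqrt{\left(18 + \frac{4}{3}\right)^{2} + 14255} - 5759\right) - 16032 = \left(\sqrt{\left(\frac{58}{3}\right)^{2} + 14255} - 5759\right) - 16032 = \left(\sqrt{\frac{3364}{9} + 14255} - 5759\right) - 16032 = \left(\sqrt{\frac{131659}{9}} - 5759\right) - 16032 = \left(\frac{\sqrt{131659}}{3} - 5759\right) - 16032 = \left(-5759 + \frac{\sqrt{131659}}{3}\right) - 16032 = -21791 + \frac{\sqrt{131659}}{3}$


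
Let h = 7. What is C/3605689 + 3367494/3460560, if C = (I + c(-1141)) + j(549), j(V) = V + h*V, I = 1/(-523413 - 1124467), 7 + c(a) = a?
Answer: 41723504972480889/42836994639602540 ≈ 0.97401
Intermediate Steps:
c(a) = -7 + a
I = -1/1647880 (I = 1/(-1647880) = -1/1647880 ≈ -6.0684e-7)
j(V) = 8*V (j(V) = V + 7*V = 8*V)
C = 5345722719/1647880 (C = (-1/1647880 + (-7 - 1141)) + 8*549 = (-1/1647880 - 1148) + 4392 = -1891766241/1647880 + 4392 = 5345722719/1647880 ≈ 3244.0)
C/3605689 + 3367494/3460560 = (5345722719/1647880)/3605689 + 3367494/3460560 = (5345722719/1647880)*(1/3605689) + 3367494*(1/3460560) = 5345722719/5941742789320 + 561249/576760 = 41723504972480889/42836994639602540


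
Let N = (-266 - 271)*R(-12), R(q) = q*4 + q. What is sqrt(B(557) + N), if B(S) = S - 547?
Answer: sqrt(32230) ≈ 179.53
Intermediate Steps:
R(q) = 5*q (R(q) = 4*q + q = 5*q)
B(S) = -547 + S
N = 32220 (N = (-266 - 271)*(5*(-12)) = -537*(-60) = 32220)
sqrt(B(557) + N) = sqrt((-547 + 557) + 32220) = sqrt(10 + 32220) = sqrt(32230)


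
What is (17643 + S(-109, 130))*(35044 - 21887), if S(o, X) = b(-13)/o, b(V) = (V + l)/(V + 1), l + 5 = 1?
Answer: 303624444239/1308 ≈ 2.3213e+8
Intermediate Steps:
l = -4 (l = -5 + 1 = -4)
b(V) = (-4 + V)/(1 + V) (b(V) = (V - 4)/(V + 1) = (-4 + V)/(1 + V))
S(o, X) = 17/(12*o) (S(o, X) = ((-4 - 13)/(1 - 13))/o = (-17/(-12))/o = (-1/12*(-17))/o = 17/(12*o))
(17643 + S(-109, 130))*(35044 - 21887) = (17643 + (17/12)/(-109))*(35044 - 21887) = (17643 + (17/12)*(-1/109))*13157 = (17643 - 17/1308)*13157 = (23077027/1308)*13157 = 303624444239/1308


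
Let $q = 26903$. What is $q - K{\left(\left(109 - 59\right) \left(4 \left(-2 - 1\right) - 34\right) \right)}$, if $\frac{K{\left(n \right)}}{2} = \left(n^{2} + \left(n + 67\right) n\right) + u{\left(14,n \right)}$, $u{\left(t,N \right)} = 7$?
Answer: $-20824911$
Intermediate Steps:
$K{\left(n \right)} = 14 + 2 n^{2} + 2 n \left(67 + n\right)$ ($K{\left(n \right)} = 2 \left(\left(n^{2} + \left(n + 67\right) n\right) + 7\right) = 2 \left(\left(n^{2} + \left(67 + n\right) n\right) + 7\right) = 2 \left(\left(n^{2} + n \left(67 + n\right)\right) + 7\right) = 2 \left(7 + n^{2} + n \left(67 + n\right)\right) = 14 + 2 n^{2} + 2 n \left(67 + n\right)$)
$q - K{\left(\left(109 - 59\right) \left(4 \left(-2 - 1\right) - 34\right) \right)} = 26903 - \left(14 + 4 \left(\left(109 - 59\right) \left(4 \left(-2 - 1\right) - 34\right)\right)^{2} + 134 \left(109 - 59\right) \left(4 \left(-2 - 1\right) - 34\right)\right) = 26903 - \left(14 + 4 \left(50 \left(4 \left(-3\right) - 34\right)\right)^{2} + 134 \cdot 50 \left(4 \left(-3\right) - 34\right)\right) = 26903 - \left(14 + 4 \left(50 \left(-12 - 34\right)\right)^{2} + 134 \cdot 50 \left(-12 - 34\right)\right) = 26903 - \left(14 + 4 \left(50 \left(-46\right)\right)^{2} + 134 \cdot 50 \left(-46\right)\right) = 26903 - \left(14 + 4 \left(-2300\right)^{2} + 134 \left(-2300\right)\right) = 26903 - \left(14 + 4 \cdot 5290000 - 308200\right) = 26903 - \left(14 + 21160000 - 308200\right) = 26903 - 20851814 = -20824911$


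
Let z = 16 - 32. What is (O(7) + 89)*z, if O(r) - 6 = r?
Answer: -1632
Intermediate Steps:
O(r) = 6 + r
z = -16
(O(7) + 89)*z = ((6 + 7) + 89)*(-16) = (13 + 89)*(-16) = 102*(-16) = -1632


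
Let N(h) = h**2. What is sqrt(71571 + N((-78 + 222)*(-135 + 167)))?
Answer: sqrt(21305235) ≈ 4615.8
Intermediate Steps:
sqrt(71571 + N((-78 + 222)*(-135 + 167))) = sqrt(71571 + ((-78 + 222)*(-135 + 167))**2) = sqrt(71571 + (144*32)**2) = sqrt(71571 + 4608**2) = sqrt(71571 + 21233664) = sqrt(21305235)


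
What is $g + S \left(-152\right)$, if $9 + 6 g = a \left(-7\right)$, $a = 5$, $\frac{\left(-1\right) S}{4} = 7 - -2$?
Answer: $\frac{16394}{3} \approx 5464.7$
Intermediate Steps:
$S = -36$ ($S = - 4 \left(7 - -2\right) = - 4 \left(7 + 2\right) = \left(-4\right) 9 = -36$)
$g = - \frac{22}{3}$ ($g = - \frac{3}{2} + \frac{5 \left(-7\right)}{6} = - \frac{3}{2} + \frac{1}{6} \left(-35\right) = - \frac{3}{2} - \frac{35}{6} = - \frac{22}{3} \approx -7.3333$)
$g + S \left(-152\right) = - \frac{22}{3} - -5472 = - \frac{22}{3} + 5472 = \frac{16394}{3}$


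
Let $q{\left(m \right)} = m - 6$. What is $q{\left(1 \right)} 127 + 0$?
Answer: $-635$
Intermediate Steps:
$q{\left(m \right)} = -6 + m$ ($q{\left(m \right)} = m - 6 = -6 + m$)
$q{\left(1 \right)} 127 + 0 = \left(-6 + 1\right) 127 + 0 = \left(-5\right) 127 + 0 = -635 + 0 = -635$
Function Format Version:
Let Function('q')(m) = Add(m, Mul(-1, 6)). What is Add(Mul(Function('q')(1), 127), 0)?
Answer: -635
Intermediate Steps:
Function('q')(m) = Add(-6, m) (Function('q')(m) = Add(m, -6) = Add(-6, m))
Add(Mul(Function('q')(1), 127), 0) = Add(Mul(Add(-6, 1), 127), 0) = Add(Mul(-5, 127), 0) = Add(-635, 0) = -635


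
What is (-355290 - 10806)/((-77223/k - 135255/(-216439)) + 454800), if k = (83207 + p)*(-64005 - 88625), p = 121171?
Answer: -823916683362646038720/1023550714756630794199 ≈ -0.80496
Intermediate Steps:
k = -31194214140 (k = (83207 + 121171)*(-64005 - 88625) = 204378*(-152630) = -31194214140)
(-355290 - 10806)/((-77223/k - 135255/(-216439)) + 454800) = (-355290 - 10806)/((-77223/(-31194214140) - 135255/(-216439)) + 454800) = -366096/((-77223*(-1/31194214140) - 135255*(-1/216439)) + 454800) = -366096/((25741/10398071380 + 135255/216439) + 454800) = -366096/(1406396715858199/2250548171415820 + 454800) = -366096/1023550714756630794199/2250548171415820 = -366096*2250548171415820/1023550714756630794199 = -823916683362646038720/1023550714756630794199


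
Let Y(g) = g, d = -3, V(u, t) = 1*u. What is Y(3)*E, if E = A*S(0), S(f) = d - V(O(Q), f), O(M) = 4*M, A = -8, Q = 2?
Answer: 264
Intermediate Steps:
V(u, t) = u
S(f) = -11 (S(f) = -3 - 4*2 = -3 - 1*8 = -3 - 8 = -11)
E = 88 (E = -8*(-11) = 88)
Y(3)*E = 3*88 = 264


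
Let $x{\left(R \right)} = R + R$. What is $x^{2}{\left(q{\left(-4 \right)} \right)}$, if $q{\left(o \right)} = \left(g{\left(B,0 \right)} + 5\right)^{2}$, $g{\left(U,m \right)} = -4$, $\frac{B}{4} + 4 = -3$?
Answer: $4$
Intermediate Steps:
$B = -28$ ($B = -16 + 4 \left(-3\right) = -16 - 12 = -28$)
$q{\left(o \right)} = 1$ ($q{\left(o \right)} = \left(-4 + 5\right)^{2} = 1^{2} = 1$)
$x{\left(R \right)} = 2 R$
$x^{2}{\left(q{\left(-4 \right)} \right)} = \left(2 \cdot 1\right)^{2} = 2^{2} = 4$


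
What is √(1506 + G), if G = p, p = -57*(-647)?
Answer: 3*√4265 ≈ 195.92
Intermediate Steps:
p = 36879
G = 36879
√(1506 + G) = √(1506 + 36879) = √38385 = 3*√4265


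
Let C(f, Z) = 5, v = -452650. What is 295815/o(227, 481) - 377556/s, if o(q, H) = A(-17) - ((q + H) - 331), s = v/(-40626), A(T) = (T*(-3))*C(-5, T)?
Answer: -1002604323291/27611650 ≈ -36311.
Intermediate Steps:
A(T) = -15*T (A(T) = (T*(-3))*5 = -3*T*5 = -15*T)
s = 226325/20313 (s = -452650/(-40626) = -452650*(-1/40626) = 226325/20313 ≈ 11.142)
o(q, H) = 586 - H - q (o(q, H) = -15*(-17) - ((q + H) - 331) = 255 - ((H + q) - 331) = 255 - (-331 + H + q) = 255 + (331 - H - q) = 586 - H - q)
295815/o(227, 481) - 377556/s = 295815/(586 - 1*481 - 1*227) - 377556/226325/20313 = 295815/(586 - 481 - 227) - 377556*20313/226325 = 295815/(-122) - 7669295028/226325 = 295815*(-1/122) - 7669295028/226325 = -295815/122 - 7669295028/226325 = -1002604323291/27611650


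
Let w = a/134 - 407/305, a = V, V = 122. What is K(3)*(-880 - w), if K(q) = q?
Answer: -53922408/20435 ≈ -2638.7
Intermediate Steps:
a = 122
w = -8664/20435 (w = 122/134 - 407/305 = 122*(1/134) - 407*1/305 = 61/67 - 407/305 = -8664/20435 ≈ -0.42398)
K(3)*(-880 - w) = 3*(-880 - 1*(-8664/20435)) = 3*(-880 + 8664/20435) = 3*(-17974136/20435) = -53922408/20435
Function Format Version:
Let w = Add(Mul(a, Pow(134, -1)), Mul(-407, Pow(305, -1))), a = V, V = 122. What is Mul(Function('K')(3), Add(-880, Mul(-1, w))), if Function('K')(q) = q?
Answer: Rational(-53922408, 20435) ≈ -2638.7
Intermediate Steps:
a = 122
w = Rational(-8664, 20435) (w = Add(Mul(122, Pow(134, -1)), Mul(-407, Pow(305, -1))) = Add(Mul(122, Rational(1, 134)), Mul(-407, Rational(1, 305))) = Add(Rational(61, 67), Rational(-407, 305)) = Rational(-8664, 20435) ≈ -0.42398)
Mul(Function('K')(3), Add(-880, Mul(-1, w))) = Mul(3, Add(-880, Mul(-1, Rational(-8664, 20435)))) = Mul(3, Add(-880, Rational(8664, 20435))) = Mul(3, Rational(-17974136, 20435)) = Rational(-53922408, 20435)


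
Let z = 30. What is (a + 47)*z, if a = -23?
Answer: 720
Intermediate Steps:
(a + 47)*z = (-23 + 47)*30 = 24*30 = 720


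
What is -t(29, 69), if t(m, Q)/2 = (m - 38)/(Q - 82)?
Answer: -18/13 ≈ -1.3846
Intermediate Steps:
t(m, Q) = 2*(-38 + m)/(-82 + Q) (t(m, Q) = 2*((m - 38)/(Q - 82)) = 2*((-38 + m)/(-82 + Q)) = 2*(-38 + m)/(-82 + Q))
-t(29, 69) = -2*(-38 + 29)/(-82 + 69) = -2*(-9)/(-13) = -2*(-1)*(-9)/13 = -1*18/13 = -18/13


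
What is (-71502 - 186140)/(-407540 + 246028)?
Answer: 128821/80756 ≈ 1.5952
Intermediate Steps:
(-71502 - 186140)/(-407540 + 246028) = -257642/(-161512) = -257642*(-1/161512) = 128821/80756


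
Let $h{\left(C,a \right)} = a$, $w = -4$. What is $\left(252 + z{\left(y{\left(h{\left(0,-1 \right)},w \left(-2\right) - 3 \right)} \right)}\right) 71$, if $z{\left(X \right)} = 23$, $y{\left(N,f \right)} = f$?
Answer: $19525$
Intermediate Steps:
$\left(252 + z{\left(y{\left(h{\left(0,-1 \right)},w \left(-2\right) - 3 \right)} \right)}\right) 71 = \left(252 + 23\right) 71 = 275 \cdot 71 = 19525$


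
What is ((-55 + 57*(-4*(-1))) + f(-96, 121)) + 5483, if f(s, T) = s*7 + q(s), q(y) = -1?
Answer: 4983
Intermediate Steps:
f(s, T) = -1 + 7*s (f(s, T) = s*7 - 1 = 7*s - 1 = -1 + 7*s)
((-55 + 57*(-4*(-1))) + f(-96, 121)) + 5483 = ((-55 + 57*(-4*(-1))) + (-1 + 7*(-96))) + 5483 = ((-55 + 57*4) + (-1 - 672)) + 5483 = ((-55 + 228) - 673) + 5483 = (173 - 673) + 5483 = -500 + 5483 = 4983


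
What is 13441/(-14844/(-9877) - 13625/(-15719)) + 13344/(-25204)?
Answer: 13147721284524287/2318181761261 ≈ 5671.6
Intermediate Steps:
13441/(-14844/(-9877) - 13625/(-15719)) + 13344/(-25204) = 13441/(-14844*(-1/9877) - 13625*(-1/15719)) + 13344*(-1/25204) = 13441/(14844/9877 + 13625/15719) - 3336/6301 = 13441/(367906961/155256563) - 3336/6301 = 13441*(155256563/367906961) - 3336/6301 = 2086803463283/367906961 - 3336/6301 = 13147721284524287/2318181761261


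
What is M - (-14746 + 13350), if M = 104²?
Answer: 12212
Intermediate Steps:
M = 10816
M - (-14746 + 13350) = 10816 - (-14746 + 13350) = 10816 - 1*(-1396) = 10816 + 1396 = 12212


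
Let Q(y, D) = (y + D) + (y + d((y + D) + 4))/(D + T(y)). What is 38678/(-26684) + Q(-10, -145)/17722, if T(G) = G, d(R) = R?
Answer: -26720442989/18324636610 ≈ -1.4582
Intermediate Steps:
Q(y, D) = D + y + (4 + D + 2*y)/(D + y) (Q(y, D) = (y + D) + (y + ((y + D) + 4))/(D + y) = (D + y) + (y + ((D + y) + 4))/(D + y) = (D + y) + (y + (4 + D + y))/(D + y) = (D + y) + (4 + D + 2*y)/(D + y) = D + y + (4 + D + 2*y)/(D + y))
38678/(-26684) + Q(-10, -145)/17722 = 38678/(-26684) + ((4 - 145 + (-145)**2 + (-10)**2 + 2*(-10) + 2*(-145)*(-10))/(-145 - 10))/17722 = 38678*(-1/26684) + ((4 - 145 + 21025 + 100 - 20 + 2900)/(-155))*(1/17722) = -19339/13342 - 1/155*23864*(1/17722) = -19339/13342 - 23864/155*1/17722 = -19339/13342 - 11932/1373455 = -26720442989/18324636610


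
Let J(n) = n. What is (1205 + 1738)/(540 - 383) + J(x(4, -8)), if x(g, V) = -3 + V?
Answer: 1216/157 ≈ 7.7452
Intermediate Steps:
(1205 + 1738)/(540 - 383) + J(x(4, -8)) = (1205 + 1738)/(540 - 383) + (-3 - 8) = 2943/157 - 11 = 1216/157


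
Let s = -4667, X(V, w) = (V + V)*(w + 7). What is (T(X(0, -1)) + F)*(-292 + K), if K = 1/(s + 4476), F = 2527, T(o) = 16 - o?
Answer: -141830739/191 ≈ -7.4257e+5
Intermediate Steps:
X(V, w) = 2*V*(7 + w) (X(V, w) = (2*V)*(7 + w) = 2*V*(7 + w))
K = -1/191 (K = 1/(-4667 + 4476) = 1/(-191) = -1/191 ≈ -0.0052356)
(T(X(0, -1)) + F)*(-292 + K) = ((16 - 2*0*(7 - 1)) + 2527)*(-292 - 1/191) = ((16 - 2*0*6) + 2527)*(-55773/191) = ((16 - 1*0) + 2527)*(-55773/191) = ((16 + 0) + 2527)*(-55773/191) = (16 + 2527)*(-55773/191) = 2543*(-55773/191) = -141830739/191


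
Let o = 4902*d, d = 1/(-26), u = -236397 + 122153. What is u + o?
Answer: -1487623/13 ≈ -1.1443e+5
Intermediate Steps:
u = -114244
d = -1/26 ≈ -0.038462
o = -2451/13 (o = 4902*(-1/26) = -2451/13 ≈ -188.54)
u + o = -114244 - 2451/13 = -1487623/13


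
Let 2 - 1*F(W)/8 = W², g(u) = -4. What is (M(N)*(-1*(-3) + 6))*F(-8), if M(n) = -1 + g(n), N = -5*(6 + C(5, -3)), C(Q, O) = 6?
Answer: 22320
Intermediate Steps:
F(W) = 16 - 8*W²
N = -60 (N = -5*(6 + 6) = -5*12 = -60)
M(n) = -5 (M(n) = -1 - 4 = -5)
(M(N)*(-1*(-3) + 6))*F(-8) = (-5*(-1*(-3) + 6))*(16 - 8*(-8)²) = (-5*(3 + 6))*(16 - 8*64) = (-5*9)*(16 - 512) = -45*(-496) = 22320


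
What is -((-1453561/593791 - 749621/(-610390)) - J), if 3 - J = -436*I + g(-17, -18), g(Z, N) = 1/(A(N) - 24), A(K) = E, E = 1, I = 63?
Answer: 82290573836719/2995405690 ≈ 27472.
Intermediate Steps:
A(K) = 1
g(Z, N) = -1/23 (g(Z, N) = 1/(1 - 24) = 1/(-23) = -1/23)
J = 631834/23 (J = 3 - (-436*63 - 1/23) = 3 - (-27468 - 1/23) = 3 - 1*(-631765/23) = 3 + 631765/23 = 631834/23 ≈ 27471.)
-((-1453561/593791 - 749621/(-610390)) - J) = -((-1453561/593791 - 749621/(-610390)) - 1*631834/23) = -((-1453561*1/593791 - 749621*(-1/610390)) - 631834/23) = -((-1453561/593791 + 749621/610390) - 631834/23) = -(-3653891699/2995405690 - 631834/23) = -1*(-82290573836719/2995405690) = 82290573836719/2995405690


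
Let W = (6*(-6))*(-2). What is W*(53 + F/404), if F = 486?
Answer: 394164/101 ≈ 3902.6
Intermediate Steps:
W = 72 (W = -36*(-2) = 72)
W*(53 + F/404) = 72*(53 + 486/404) = 72*(53 + 486*(1/404)) = 72*(53 + 243/202) = 72*(10949/202) = 394164/101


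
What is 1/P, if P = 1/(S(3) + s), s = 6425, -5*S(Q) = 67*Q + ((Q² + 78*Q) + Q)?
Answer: 31678/5 ≈ 6335.6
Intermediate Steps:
S(Q) = -146*Q/5 - Q²/5 (S(Q) = -(67*Q + ((Q² + 78*Q) + Q))/5 = -(67*Q + (Q² + 79*Q))/5 = -(Q² + 146*Q)/5 = -146*Q/5 - Q²/5)
P = 5/31678 (P = 1/(-⅕*3*(146 + 3) + 6425) = 1/(-⅕*3*149 + 6425) = 1/(-447/5 + 6425) = 1/(31678/5) = 5/31678 ≈ 0.00015784)
1/P = 1/(5/31678) = 31678/5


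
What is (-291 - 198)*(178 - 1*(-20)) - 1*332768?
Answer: -429590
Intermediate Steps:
(-291 - 198)*(178 - 1*(-20)) - 1*332768 = -489*(178 + 20) - 332768 = -489*198 - 332768 = -96822 - 332768 = -429590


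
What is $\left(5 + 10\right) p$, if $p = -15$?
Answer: $-225$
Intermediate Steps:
$\left(5 + 10\right) p = \left(5 + 10\right) \left(-15\right) = 15 \left(-15\right) = -225$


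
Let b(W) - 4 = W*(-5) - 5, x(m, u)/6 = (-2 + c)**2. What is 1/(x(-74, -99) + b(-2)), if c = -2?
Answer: 1/105 ≈ 0.0095238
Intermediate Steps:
x(m, u) = 96 (x(m, u) = 6*(-2 - 2)**2 = 6*(-4)**2 = 6*16 = 96)
b(W) = -1 - 5*W (b(W) = 4 + (W*(-5) - 5) = 4 + (-5*W - 5) = 4 + (-5 - 5*W) = -1 - 5*W)
1/(x(-74, -99) + b(-2)) = 1/(96 + (-1 - 5*(-2))) = 1/(96 + (-1 + 10)) = 1/(96 + 9) = 1/105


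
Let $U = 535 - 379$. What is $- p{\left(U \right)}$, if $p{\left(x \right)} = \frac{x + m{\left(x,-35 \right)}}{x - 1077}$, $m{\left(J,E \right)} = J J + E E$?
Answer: $\frac{25717}{921} \approx 27.923$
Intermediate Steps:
$m{\left(J,E \right)} = E^{2} + J^{2}$ ($m{\left(J,E \right)} = J^{2} + E^{2} = E^{2} + J^{2}$)
$U = 156$
$p{\left(x \right)} = \frac{1225 + x + x^{2}}{-1077 + x}$ ($p{\left(x \right)} = \frac{x + \left(\left(-35\right)^{2} + x^{2}\right)}{x - 1077} = \frac{x + \left(1225 + x^{2}\right)}{-1077 + x} = \frac{1225 + x + x^{2}}{-1077 + x}$)
$- p{\left(U \right)} = - \frac{1225 + 156 + 156^{2}}{-1077 + 156} = - \frac{1225 + 156 + 24336}{-921} = - \frac{\left(-1\right) 25717}{921} = \left(-1\right) \left(- \frac{25717}{921}\right) = \frac{25717}{921}$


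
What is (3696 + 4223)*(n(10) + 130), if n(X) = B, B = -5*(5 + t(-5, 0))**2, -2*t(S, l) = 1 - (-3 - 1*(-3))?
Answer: 910685/4 ≈ 2.2767e+5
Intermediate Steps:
t(S, l) = -1/2 (t(S, l) = -(1 - (-3 - 1*(-3)))/2 = -(1 - (-3 + 3))/2 = -(1 - 1*0)/2 = -(1 + 0)/2 = -1/2*1 = -1/2)
B = -405/4 (B = -5*(5 - 1/2)**2 = -5*(9/2)**2 = -5*81/4 = -405/4 ≈ -101.25)
n(X) = -405/4
(3696 + 4223)*(n(10) + 130) = (3696 + 4223)*(-405/4 + 130) = 7919*(115/4) = 910685/4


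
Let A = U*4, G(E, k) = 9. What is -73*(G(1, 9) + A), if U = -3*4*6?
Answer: 20367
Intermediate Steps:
U = -72 (U = -12*6 = -72)
A = -288 (A = -72*4 = -288)
-73*(G(1, 9) + A) = -73*(9 - 288) = -73*(-279) = 20367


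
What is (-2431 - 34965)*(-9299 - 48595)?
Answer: 2165004024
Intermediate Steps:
(-2431 - 34965)*(-9299 - 48595) = -37396*(-57894) = 2165004024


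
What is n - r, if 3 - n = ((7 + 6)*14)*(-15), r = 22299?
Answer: -19566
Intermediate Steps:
n = 2733 (n = 3 - (7 + 6)*14*(-15) = 3 - 13*14*(-15) = 3 - 182*(-15) = 3 - 1*(-2730) = 3 + 2730 = 2733)
n - r = 2733 - 1*22299 = 2733 - 22299 = -19566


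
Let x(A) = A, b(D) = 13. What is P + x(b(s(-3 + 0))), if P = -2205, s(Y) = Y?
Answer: -2192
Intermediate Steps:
P + x(b(s(-3 + 0))) = -2205 + 13 = -2192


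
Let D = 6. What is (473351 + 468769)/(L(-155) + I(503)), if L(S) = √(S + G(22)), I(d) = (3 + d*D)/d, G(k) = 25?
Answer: 1431610693560/42017611 - 238364839080*I*√130/42017611 ≈ 34072.0 - 64682.0*I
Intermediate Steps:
I(d) = (3 + 6*d)/d (I(d) = (3 + d*6)/d = (3 + 6*d)/d)
L(S) = √(25 + S) (L(S) = √(S + 25) = √(25 + S))
(473351 + 468769)/(L(-155) + I(503)) = (473351 + 468769)/(√(25 - 155) + (6 + 3/503)) = 942120/(√(-130) + (6 + 3*(1/503))) = 942120/(I*√130 + (6 + 3/503)) = 942120/(I*√130 + 3021/503) = 942120/(3021/503 + I*√130)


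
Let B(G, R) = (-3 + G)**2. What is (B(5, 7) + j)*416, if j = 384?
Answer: 161408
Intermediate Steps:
(B(5, 7) + j)*416 = ((-3 + 5)**2 + 384)*416 = (2**2 + 384)*416 = (4 + 384)*416 = 388*416 = 161408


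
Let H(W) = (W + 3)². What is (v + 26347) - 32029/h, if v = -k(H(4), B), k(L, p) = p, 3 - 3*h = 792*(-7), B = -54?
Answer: 48783420/1849 ≈ 26384.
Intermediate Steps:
H(W) = (3 + W)²
h = 1849 (h = 1 - 264*(-7) = 1 - ⅓*(-5544) = 1 + 1848 = 1849)
v = 54 (v = -1*(-54) = 54)
(v + 26347) - 32029/h = (54 + 26347) - 32029/1849 = 26401 - 32029*1/1849 = 26401 - 32029/1849 = 48783420/1849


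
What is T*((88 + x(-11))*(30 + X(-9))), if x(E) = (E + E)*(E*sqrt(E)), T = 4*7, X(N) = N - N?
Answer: 73920 + 203280*I*sqrt(11) ≈ 73920.0 + 6.742e+5*I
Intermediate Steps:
X(N) = 0
T = 28
x(E) = 2*E**(5/2) (x(E) = (2*E)*E**(3/2) = 2*E**(5/2))
T*((88 + x(-11))*(30 + X(-9))) = 28*((88 + 2*(-11)**(5/2))*(30 + 0)) = 28*((88 + 2*(121*I*sqrt(11)))*30) = 28*((88 + 242*I*sqrt(11))*30) = 28*(2640 + 7260*I*sqrt(11)) = 73920 + 203280*I*sqrt(11)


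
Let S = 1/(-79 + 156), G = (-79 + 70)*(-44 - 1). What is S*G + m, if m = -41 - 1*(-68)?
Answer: 2484/77 ≈ 32.260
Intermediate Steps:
G = 405 (G = -9*(-45) = 405)
m = 27 (m = -41 + 68 = 27)
S = 1/77 ≈ 0.012987
S*G + m = (1/77)*405 + 27 = 405/77 + 27 = 2484/77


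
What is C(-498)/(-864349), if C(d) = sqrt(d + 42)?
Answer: -2*I*sqrt(114)/864349 ≈ -2.4705e-5*I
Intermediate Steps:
C(d) = sqrt(42 + d)
C(-498)/(-864349) = sqrt(42 - 498)/(-864349) = sqrt(-456)*(-1/864349) = (2*I*sqrt(114))*(-1/864349) = -2*I*sqrt(114)/864349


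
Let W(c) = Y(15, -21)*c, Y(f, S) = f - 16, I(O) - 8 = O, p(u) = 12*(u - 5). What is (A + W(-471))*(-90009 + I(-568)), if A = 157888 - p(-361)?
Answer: -14740195319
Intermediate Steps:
p(u) = -60 + 12*u (p(u) = 12*(-5 + u) = -60 + 12*u)
I(O) = 8 + O
Y(f, S) = -16 + f
A = 162280 (A = 157888 - (-60 + 12*(-361)) = 157888 - (-60 - 4332) = 157888 - 1*(-4392) = 157888 + 4392 = 162280)
W(c) = -c (W(c) = (-16 + 15)*c = -c)
(A + W(-471))*(-90009 + I(-568)) = (162280 - 1*(-471))*(-90009 + (8 - 568)) = (162280 + 471)*(-90009 - 560) = 162751*(-90569) = -14740195319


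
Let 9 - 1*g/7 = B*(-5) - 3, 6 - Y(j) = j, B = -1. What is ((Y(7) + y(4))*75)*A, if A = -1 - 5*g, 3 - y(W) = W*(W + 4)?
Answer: 553500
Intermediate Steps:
Y(j) = 6 - j
y(W) = 3 - W*(4 + W) (y(W) = 3 - W*(W + 4) = 3 - W*(4 + W))
g = 49 (g = 63 - 7*(-1*(-5) - 3) = 63 - 7*(5 - 3) = 63 - 7*2 = 63 - 14 = 49)
A = -246 (A = -1 - 5*49 = -1 - 245 = -246)
((Y(7) + y(4))*75)*A = (((6 - 1*7) + (3 - 1*4² - 4*4))*75)*(-246) = (((6 - 7) + (3 - 1*16 - 16))*75)*(-246) = ((-1 + (3 - 16 - 16))*75)*(-246) = ((-1 - 29)*75)*(-246) = -30*75*(-246) = -2250*(-246) = 553500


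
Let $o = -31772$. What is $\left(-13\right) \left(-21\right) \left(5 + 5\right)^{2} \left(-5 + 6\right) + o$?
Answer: $-4472$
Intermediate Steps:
$\left(-13\right) \left(-21\right) \left(5 + 5\right)^{2} \left(-5 + 6\right) + o = \left(-13\right) \left(-21\right) \left(5 + 5\right)^{2} \left(-5 + 6\right) - 31772 = 273 \cdot 10^{2} \cdot 1 - 31772 = 273 \cdot 100 \cdot 1 - 31772 = 273 \cdot 100 - 31772 = 27300 - 31772 = -4472$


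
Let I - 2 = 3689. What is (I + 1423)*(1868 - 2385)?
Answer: -2643938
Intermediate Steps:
I = 3691 (I = 2 + 3689 = 3691)
(I + 1423)*(1868 - 2385) = (3691 + 1423)*(1868 - 2385) = 5114*(-517) = -2643938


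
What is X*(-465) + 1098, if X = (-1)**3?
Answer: 1563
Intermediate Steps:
X = -1
X*(-465) + 1098 = -1*(-465) + 1098 = 465 + 1098 = 1563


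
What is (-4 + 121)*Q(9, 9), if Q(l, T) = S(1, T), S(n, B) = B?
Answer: 1053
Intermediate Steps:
Q(l, T) = T
(-4 + 121)*Q(9, 9) = (-4 + 121)*9 = 117*9 = 1053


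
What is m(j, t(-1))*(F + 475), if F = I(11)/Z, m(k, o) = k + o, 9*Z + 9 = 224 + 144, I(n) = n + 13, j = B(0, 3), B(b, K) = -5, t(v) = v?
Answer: -1024446/359 ≈ -2853.6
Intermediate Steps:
j = -5
I(n) = 13 + n
Z = 359/9 (Z = -1 + (224 + 144)/9 = -1 + (⅑)*368 = -1 + 368/9 = 359/9 ≈ 39.889)
F = 216/359 (F = (13 + 11)/(359/9) = 24*(9/359) = 216/359 ≈ 0.60167)
m(j, t(-1))*(F + 475) = (-5 - 1)*(216/359 + 475) = -6*170741/359 = -1024446/359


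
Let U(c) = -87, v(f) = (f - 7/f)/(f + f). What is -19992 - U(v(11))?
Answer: -19905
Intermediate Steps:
v(f) = (f - 7/f)/(2*f) (v(f) = (f - 7/f)/((2*f)) = (f - 7/f)*(1/(2*f)) = (f - 7/f)/(2*f))
-19992 - U(v(11)) = -19992 - 1*(-87) = -19992 + 87 = -19905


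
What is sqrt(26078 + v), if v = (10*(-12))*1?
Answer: sqrt(25958) ≈ 161.11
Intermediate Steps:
v = -120 (v = -120*1 = -120)
sqrt(26078 + v) = sqrt(26078 - 120) = sqrt(25958)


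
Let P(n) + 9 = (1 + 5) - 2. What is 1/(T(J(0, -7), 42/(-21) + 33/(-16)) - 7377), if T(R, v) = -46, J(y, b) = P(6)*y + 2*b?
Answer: -1/7423 ≈ -0.00013472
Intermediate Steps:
P(n) = -5 (P(n) = -9 + ((1 + 5) - 2) = -9 + (6 - 2) = -9 + 4 = -5)
J(y, b) = -5*y + 2*b
1/(T(J(0, -7), 42/(-21) + 33/(-16)) - 7377) = 1/(-46 - 7377) = 1/(-7423) = -1/7423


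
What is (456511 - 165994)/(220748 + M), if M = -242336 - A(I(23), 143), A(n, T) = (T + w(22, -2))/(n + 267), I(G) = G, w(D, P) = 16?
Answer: -28083310/2086893 ≈ -13.457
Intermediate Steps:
A(n, T) = (16 + T)/(267 + n) (A(n, T) = (T + 16)/(n + 267) = (16 + T)/(267 + n))
M = -70277599/290 (M = -242336 - (16 + 143)/(267 + 23) = -242336 - 159/290 = -70277599/290 ≈ -2.4234e+5)
(456511 - 165994)/(220748 + M) = (456511 - 165994)/(220748 - 70277599/290) = 290517/(-6260679/290) = 290517*(-290/6260679) = -28083310/2086893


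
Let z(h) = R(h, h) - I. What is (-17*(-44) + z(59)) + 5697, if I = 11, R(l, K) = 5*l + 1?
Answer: 6730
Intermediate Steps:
R(l, K) = 1 + 5*l
z(h) = -10 + 5*h (z(h) = (1 + 5*h) - 1*11 = (1 + 5*h) - 11 = -10 + 5*h)
(-17*(-44) + z(59)) + 5697 = (-17*(-44) + (-10 + 5*59)) + 5697 = (748 + (-10 + 295)) + 5697 = (748 + 285) + 5697 = 1033 + 5697 = 6730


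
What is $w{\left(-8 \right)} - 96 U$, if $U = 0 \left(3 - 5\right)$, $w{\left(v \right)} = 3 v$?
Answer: $-24$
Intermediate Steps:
$U = 0$ ($U = 0 \left(-2\right) = 0$)
$w{\left(-8 \right)} - 96 U = 3 \left(-8\right) - 0 = -24 + 0 = -24$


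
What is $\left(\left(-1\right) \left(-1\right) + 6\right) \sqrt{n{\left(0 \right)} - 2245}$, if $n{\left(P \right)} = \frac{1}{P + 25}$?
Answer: $\frac{42 i \sqrt{1559}}{5} \approx 331.67 i$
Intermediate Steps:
$n{\left(P \right)} = \frac{1}{25 + P}$
$\left(\left(-1\right) \left(-1\right) + 6\right) \sqrt{n{\left(0 \right)} - 2245} = \left(\left(-1\right) \left(-1\right) + 6\right) \sqrt{\frac{1}{25 + 0} - 2245} = \left(1 + 6\right) \sqrt{\frac{1}{25} - 2245} = 7 \sqrt{\frac{1}{25} - 2245} = 7 \sqrt{- \frac{56124}{25}} = 7 \frac{6 i \sqrt{1559}}{5} = \frac{42 i \sqrt{1559}}{5}$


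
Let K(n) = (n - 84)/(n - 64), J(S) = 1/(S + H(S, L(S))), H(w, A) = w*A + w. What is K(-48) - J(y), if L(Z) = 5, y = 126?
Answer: 2077/1764 ≈ 1.1774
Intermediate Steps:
H(w, A) = w + A*w (H(w, A) = A*w + w = w + A*w)
J(S) = 1/(7*S) (J(S) = 1/(S + S*(1 + 5)) = 1/(S + S*6) = 1/(S + 6*S) = 1/(7*S))
K(n) = (-84 + n)/(-64 + n)
K(-48) - J(y) = (-84 - 48)/(-64 - 48) - 1/(7*126) = -132/(-112) - 1/(7*126) = -1/112*(-132) - 1*1/882 = 33/28 - 1/882 = 2077/1764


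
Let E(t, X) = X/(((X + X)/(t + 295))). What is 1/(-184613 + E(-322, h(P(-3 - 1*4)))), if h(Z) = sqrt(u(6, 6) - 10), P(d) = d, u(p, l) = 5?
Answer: -2/369253 ≈ -5.4163e-6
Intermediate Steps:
h(Z) = I*sqrt(5) (h(Z) = sqrt(5 - 10) = sqrt(-5) = I*sqrt(5))
E(t, X) = 295/2 + t/2 (E(t, X) = X/(((2*X)/(295 + t))) = X/((2*X/(295 + t))) = X*((295 + t)/(2*X)) = 295/2 + t/2)
1/(-184613 + E(-322, h(P(-3 - 1*4)))) = 1/(-184613 + (295/2 + (1/2)*(-322))) = 1/(-184613 + (295/2 - 161)) = 1/(-184613 - 27/2) = 1/(-369253/2) = -2/369253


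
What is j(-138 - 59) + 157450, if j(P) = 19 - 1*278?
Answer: 157191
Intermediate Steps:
j(P) = -259 (j(P) = 19 - 278 = -259)
j(-138 - 59) + 157450 = -259 + 157450 = 157191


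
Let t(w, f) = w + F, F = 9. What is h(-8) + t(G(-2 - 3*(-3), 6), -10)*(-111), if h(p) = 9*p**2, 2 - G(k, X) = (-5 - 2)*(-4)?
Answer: 2463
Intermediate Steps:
G(k, X) = -26 (G(k, X) = 2 - (-5 - 2)*(-4) = 2 - (-7)*(-4) = 2 - 1*28 = 2 - 28 = -26)
t(w, f) = 9 + w (t(w, f) = w + 9 = 9 + w)
h(-8) + t(G(-2 - 3*(-3), 6), -10)*(-111) = 9*(-8)**2 + (9 - 26)*(-111) = 9*64 - 17*(-111) = 576 + 1887 = 2463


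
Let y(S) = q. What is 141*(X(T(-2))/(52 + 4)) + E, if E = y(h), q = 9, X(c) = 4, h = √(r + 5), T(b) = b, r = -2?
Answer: 267/14 ≈ 19.071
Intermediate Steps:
h = √3 (h = √(-2 + 5) = √3 ≈ 1.7320)
y(S) = 9
E = 9
141*(X(T(-2))/(52 + 4)) + E = 141*(4/(52 + 4)) + 9 = 141*(4/56) + 9 = 141*(4*(1/56)) + 9 = 141*(1/14) + 9 = 141/14 + 9 = 267/14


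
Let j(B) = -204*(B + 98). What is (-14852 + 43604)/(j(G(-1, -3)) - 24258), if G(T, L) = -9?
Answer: -4792/7069 ≈ -0.67789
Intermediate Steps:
j(B) = -19992 - 204*B (j(B) = -204*(98 + B) = -19992 - 204*B)
(-14852 + 43604)/(j(G(-1, -3)) - 24258) = (-14852 + 43604)/((-19992 - 204*(-9)) - 24258) = 28752/((-19992 + 1836) - 24258) = 28752/(-18156 - 24258) = 28752/(-42414) = 28752*(-1/42414) = -4792/7069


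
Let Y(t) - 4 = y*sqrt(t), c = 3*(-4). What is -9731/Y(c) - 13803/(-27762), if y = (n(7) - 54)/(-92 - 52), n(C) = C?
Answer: -622292886631/276296678 + 10976568*I*sqrt(3)/29857 ≈ -2252.3 + 636.77*I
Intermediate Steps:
c = -12
y = 47/144 (y = (7 - 54)/(-92 - 52) = -47/(-144) = -47*(-1/144) = 47/144 ≈ 0.32639)
Y(t) = 4 + 47*sqrt(t)/144
-9731/Y(c) - 13803/(-27762) = -9731/(4 + 47*sqrt(-12)/144) - 13803/(-27762) = -9731/(4 + 47*(2*I*sqrt(3))/144) - 13803*(-1/27762) = -9731/(4 + 47*I*sqrt(3)/72) + 4601/9254 = 4601/9254 - 9731/(4 + 47*I*sqrt(3)/72)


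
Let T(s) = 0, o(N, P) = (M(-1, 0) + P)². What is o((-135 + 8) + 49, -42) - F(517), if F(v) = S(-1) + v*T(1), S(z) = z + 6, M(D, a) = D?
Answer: 1844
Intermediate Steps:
o(N, P) = (-1 + P)²
S(z) = 6 + z
F(v) = 5 (F(v) = (6 - 1) + v*0 = 5 + 0 = 5)
o((-135 + 8) + 49, -42) - F(517) = (-1 - 42)² - 1*5 = (-43)² - 5 = 1849 - 5 = 1844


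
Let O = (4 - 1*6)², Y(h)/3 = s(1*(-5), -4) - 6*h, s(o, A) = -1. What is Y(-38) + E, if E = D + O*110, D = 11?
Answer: 1132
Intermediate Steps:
Y(h) = -3 - 18*h (Y(h) = 3*(-1 - 6*h) = -3 - 18*h)
O = 4 (O = (4 - 6)² = (-2)² = 4)
E = 451 (E = 11 + 4*110 = 11 + 440 = 451)
Y(-38) + E = (-3 - 18*(-38)) + 451 = (-3 + 684) + 451 = 681 + 451 = 1132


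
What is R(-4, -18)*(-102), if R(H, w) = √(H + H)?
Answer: -204*I*√2 ≈ -288.5*I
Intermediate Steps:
R(H, w) = √2*√H (R(H, w) = √(2*H) = √2*√H)
R(-4, -18)*(-102) = (√2*√(-4))*(-102) = (√2*(2*I))*(-102) = (2*I*√2)*(-102) = -204*I*√2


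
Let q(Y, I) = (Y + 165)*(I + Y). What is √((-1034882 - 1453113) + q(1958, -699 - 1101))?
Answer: I*√2152561 ≈ 1467.2*I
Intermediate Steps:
q(Y, I) = (165 + Y)*(I + Y)
√((-1034882 - 1453113) + q(1958, -699 - 1101)) = √((-1034882 - 1453113) + (1958² + 165*(-699 - 1101) + 165*1958 + (-699 - 1101)*1958)) = √(-2487995 + (3833764 + 165*(-1800) + 323070 - 1800*1958)) = √(-2487995 + (3833764 - 297000 + 323070 - 3524400)) = √(-2487995 + 335434) = √(-2152561) = I*√2152561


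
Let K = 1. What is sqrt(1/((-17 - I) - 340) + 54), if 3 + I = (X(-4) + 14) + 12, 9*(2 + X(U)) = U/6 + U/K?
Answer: 3*sqrt(794937)/364 ≈ 7.3483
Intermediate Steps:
X(U) = -2 + 7*U/54 (X(U) = -2 + (U/6 + U/1)/9 = -2 + (U*(1/6) + U*1)/9 = -2 + (U/6 + U)/9 = -2 + (7*U/6)/9 = -2 + 7*U/54)
I = 553/27 (I = -3 + (((-2 + (7/54)*(-4)) + 14) + 12) = -3 + (((-2 - 14/27) + 14) + 12) = -3 + ((-68/27 + 14) + 12) = -3 + (310/27 + 12) = -3 + 634/27 = 553/27 ≈ 20.481)
sqrt(1/((-17 - I) - 340) + 54) = sqrt(1/((-17 - 1*553/27) - 340) + 54) = sqrt(1/((-17 - 553/27) - 340) + 54) = sqrt(1/(-1012/27 - 340) + 54) = sqrt(1/(-10192/27) + 54) = sqrt(-27/10192 + 54) = sqrt(550341/10192) = 3*sqrt(794937)/364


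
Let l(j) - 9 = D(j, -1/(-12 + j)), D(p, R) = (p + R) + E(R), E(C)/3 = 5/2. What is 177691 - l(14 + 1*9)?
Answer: 3908335/22 ≈ 1.7765e+5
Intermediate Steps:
E(C) = 15/2 (E(C) = 3*(5/2) = 15/2)
D(p, R) = 15/2 + R + p (D(p, R) = (p + R) + 15/2 = (R + p) + 15/2 = 15/2 + R + p)
l(j) = 33/2 + j - 1/(-12 + j) (l(j) = 9 + (15/2 - 1/(-12 + j) + j) = 9 + (15/2 + j - 1/(-12 + j)) = 33/2 + j - 1/(-12 + j))
177691 - l(14 + 1*9) = 177691 - (-2 + (-12 + (14 + 1*9))*(33 + 2*(14 + 1*9)))/(2*(-12 + (14 + 1*9))) = 177691 - (-2 + (-12 + (14 + 9))*(33 + 2*(14 + 9)))/(2*(-12 + (14 + 9))) = 177691 - (-2 + (-12 + 23)*(33 + 2*23))/(2*(-12 + 23)) = 177691 - (-2 + 11*(33 + 46))/(2*11) = 177691 - (-2 + 11*79)/(2*11) = 177691 - (-2 + 869)/(2*11) = 177691 - 867/(2*11) = 177691 - 1*867/22 = 177691 - 867/22 = 3908335/22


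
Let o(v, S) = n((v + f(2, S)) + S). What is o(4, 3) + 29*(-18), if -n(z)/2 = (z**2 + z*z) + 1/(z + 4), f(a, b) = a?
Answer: -11000/13 ≈ -846.15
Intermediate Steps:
n(z) = -4*z**2 - 2/(4 + z) (n(z) = -2*((z**2 + z*z) + 1/(z + 4)) = -2*((z**2 + z**2) + 1/(4 + z)) = -2*(2*z**2 + 1/(4 + z)) = -2*(1/(4 + z) + 2*z**2) = -4*z**2 - 2/(4 + z))
o(v, S) = 2*(-1 - 8*(2 + S + v)**2 - 2*(2 + S + v)**3)/(6 + S + v) (o(v, S) = 2*(-1 - 8*((v + 2) + S)**2 - 2*((v + 2) + S)**3)/(4 + ((v + 2) + S)) = 2*(-1 - 8*((2 + v) + S)**2 - 2*((2 + v) + S)**3)/(4 + ((2 + v) + S)) = 2*(-1 - 8*(2 + S + v)**2 - 2*(2 + S + v)**3)/(4 + (2 + S + v)) = 2*(-1 - 8*(2 + S + v)**2 - 2*(2 + S + v)**3)/(6 + S + v))
o(4, 3) + 29*(-18) = 2*(-1 - 8*(2 + 3 + 4)**2 - 2*(2 + 3 + 4)**3)/(6 + 3 + 4) + 29*(-18) = 2*(-1 - 8*9**2 - 2*9**3)/13 - 522 = 2*(1/13)*(-1 - 8*81 - 2*729) - 522 = 2*(1/13)*(-1 - 648 - 1458) - 522 = 2*(1/13)*(-2107) - 522 = -4214/13 - 522 = -11000/13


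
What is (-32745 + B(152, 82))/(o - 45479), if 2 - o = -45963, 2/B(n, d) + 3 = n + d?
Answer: -7564093/112266 ≈ -67.376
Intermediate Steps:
B(n, d) = 2/(-3 + d + n) (B(n, d) = 2/(-3 + (n + d)) = 2/(-3 + (d + n)) = 2/(-3 + d + n))
o = 45965 (o = 2 - 1*(-45963) = 2 + 45963 = 45965)
(-32745 + B(152, 82))/(o - 45479) = (-32745 + 2/(-3 + 82 + 152))/(45965 - 45479) = (-32745 + 2/231)/486 = (-32745 + 2*(1/231))*(1/486) = (-32745 + 2/231)*(1/486) = -7564093/231*1/486 = -7564093/112266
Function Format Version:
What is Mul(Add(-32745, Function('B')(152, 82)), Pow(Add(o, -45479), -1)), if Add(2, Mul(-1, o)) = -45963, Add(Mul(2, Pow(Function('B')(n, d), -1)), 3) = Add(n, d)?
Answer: Rational(-7564093, 112266) ≈ -67.376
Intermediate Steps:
Function('B')(n, d) = Mul(2, Pow(Add(-3, d, n), -1)) (Function('B')(n, d) = Mul(2, Pow(Add(-3, Add(n, d)), -1)) = Mul(2, Pow(Add(-3, Add(d, n)), -1)) = Mul(2, Pow(Add(-3, d, n), -1)))
o = 45965 (o = Add(2, Mul(-1, -45963)) = Add(2, 45963) = 45965)
Mul(Add(-32745, Function('B')(152, 82)), Pow(Add(o, -45479), -1)) = Mul(Add(-32745, Mul(2, Pow(Add(-3, 82, 152), -1))), Pow(Add(45965, -45479), -1)) = Mul(Add(-32745, Mul(2, Pow(231, -1))), Pow(486, -1)) = Mul(Add(-32745, Mul(2, Rational(1, 231))), Rational(1, 486)) = Mul(Add(-32745, Rational(2, 231)), Rational(1, 486)) = Mul(Rational(-7564093, 231), Rational(1, 486)) = Rational(-7564093, 112266)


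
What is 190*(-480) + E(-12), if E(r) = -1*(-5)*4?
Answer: -91180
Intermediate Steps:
E(r) = 20 (E(r) = 5*4 = 20)
190*(-480) + E(-12) = 190*(-480) + 20 = -91200 + 20 = -91180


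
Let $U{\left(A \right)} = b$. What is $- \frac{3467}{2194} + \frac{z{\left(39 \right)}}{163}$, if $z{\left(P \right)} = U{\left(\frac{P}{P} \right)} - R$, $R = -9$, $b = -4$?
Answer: $- \frac{554151}{357622} \approx -1.5495$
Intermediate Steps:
$U{\left(A \right)} = -4$
$z{\left(P \right)} = 5$ ($z{\left(P \right)} = -4 - -9 = -4 + 9 = 5$)
$- \frac{3467}{2194} + \frac{z{\left(39 \right)}}{163} = - \frac{3467}{2194} + \frac{5}{163} = - \frac{554151}{357622}$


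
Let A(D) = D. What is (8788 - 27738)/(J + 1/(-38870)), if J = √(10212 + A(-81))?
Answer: -736586500/15306693873899 - 28631117255000*√10131/15306693873899 ≈ -188.27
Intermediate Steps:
J = √10131 (J = √(10212 - 81) = √10131 ≈ 100.65)
(8788 - 27738)/(J + 1/(-38870)) = (8788 - 27738)/(√10131 + 1/(-38870)) = -18950/(√10131 - 1/38870) = -18950/(-1/38870 + √10131)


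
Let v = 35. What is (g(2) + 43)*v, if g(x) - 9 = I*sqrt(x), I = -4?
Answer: 1820 - 140*sqrt(2) ≈ 1622.0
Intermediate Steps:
g(x) = 9 - 4*sqrt(x)
(g(2) + 43)*v = ((9 - 4*sqrt(2)) + 43)*35 = (52 - 4*sqrt(2))*35 = 1820 - 140*sqrt(2)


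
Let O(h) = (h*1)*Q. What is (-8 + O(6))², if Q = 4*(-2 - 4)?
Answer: 23104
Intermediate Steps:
Q = -24 (Q = 4*(-6) = -24)
O(h) = -24*h (O(h) = (h*1)*(-24) = h*(-24) = -24*h)
(-8 + O(6))² = (-8 - 24*6)² = (-8 - 144)² = (-152)² = 23104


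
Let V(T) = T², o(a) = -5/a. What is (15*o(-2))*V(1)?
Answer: 75/2 ≈ 37.500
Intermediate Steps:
(15*o(-2))*V(1) = (15*(-5/(-2)))*1² = (15*(-5*(-½)))*1 = (15*(5/2))*1 = (75/2)*1 = 75/2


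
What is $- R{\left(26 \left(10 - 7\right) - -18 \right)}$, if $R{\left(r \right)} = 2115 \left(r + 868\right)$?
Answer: $-2038860$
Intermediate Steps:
$R{\left(r \right)} = 1835820 + 2115 r$ ($R{\left(r \right)} = 2115 \left(868 + r\right) = 1835820 + 2115 r$)
$- R{\left(26 \left(10 - 7\right) - -18 \right)} = - (1835820 + 2115 \left(26 \left(10 - 7\right) - -18\right)) = - (1835820 + 2115 \left(26 \cdot 3 + 18\right)) = - (1835820 + 2115 \left(78 + 18\right)) = - (1835820 + 2115 \cdot 96) = - (1835820 + 203040) = \left(-1\right) 2038860 = -2038860$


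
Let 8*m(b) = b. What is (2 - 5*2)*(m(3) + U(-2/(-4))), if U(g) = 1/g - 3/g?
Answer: 29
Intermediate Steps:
U(g) = -2/g (U(g) = 1/g - 3/g = -2/g)
m(b) = b/8
(2 - 5*2)*(m(3) + U(-2/(-4))) = (2 - 5*2)*((⅛)*3 - 2/((-2/(-4)))) = (2 - 10)*(3/8 - 2/((-2*(-¼)))) = -8*(3/8 - 2/½) = -8*(3/8 - 2*2) = -8*(3/8 - 4) = -8*(-29/8) = 29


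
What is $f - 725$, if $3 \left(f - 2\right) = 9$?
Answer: $-720$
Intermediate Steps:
$f = 5$ ($f = 2 + \frac{1}{3} \cdot 9 = 2 + 3 = 5$)
$f - 725 = 5 - 725 = -720$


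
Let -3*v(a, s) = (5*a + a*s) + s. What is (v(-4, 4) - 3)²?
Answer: 529/9 ≈ 58.778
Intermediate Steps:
v(a, s) = -5*a/3 - s/3 - a*s/3 (v(a, s) = -((5*a + a*s) + s)/3 = -(s + 5*a + a*s)/3 = -5*a/3 - s/3 - a*s/3)
(v(-4, 4) - 3)² = ((-5/3*(-4) - ⅓*4 - ⅓*(-4)*4) - 3)² = ((20/3 - 4/3 + 16/3) - 3)² = (32/3 - 3)² = (23/3)² = 529/9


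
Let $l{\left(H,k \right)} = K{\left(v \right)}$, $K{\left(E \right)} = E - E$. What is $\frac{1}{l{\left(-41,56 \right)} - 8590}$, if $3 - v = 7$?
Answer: $- \frac{1}{8590} \approx -0.00011641$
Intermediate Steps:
$v = -4$ ($v = 3 - 7 = -4$)
$K{\left(E \right)} = 0$
$l{\left(H,k \right)} = 0$
$\frac{1}{l{\left(-41,56 \right)} - 8590} = \frac{1}{0 - 8590} = \frac{1}{-8590} = - \frac{1}{8590}$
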